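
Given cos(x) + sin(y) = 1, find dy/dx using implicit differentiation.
Take d/dx of both sides. Since y is implicitly a function of x, the chain rule attaches a y' = dy/dx factor whenever we differentiate through y.

Set F(x, y) = (left side) − (right side), so the curve is F = 0. Differentiating each term of F:
  d/dx[sin(y)] = y'·cos(y)
  d/dx[cos(x)] = -sin(x)
  d/dx[-1] = 0

Collecting, the y'-free part is the partial derivative in x and the y' coefficient is the partial derivative in y:
  ∂F/∂x = -sin(x)
  ∂F/∂y = cos(y)

so d/dx[F(x, y(x))] = ∂F/∂x + (∂F/∂y)·y' = 0. Rearranging,
  dy/dx = -(∂F/∂x)/(∂F/∂y) = -(-sin(x))/(cos(y)) = sin(x)/cos(y)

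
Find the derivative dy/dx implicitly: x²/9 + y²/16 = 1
Differentiate the relation implicitly: treat y = y(x) and apply the chain rule, so every y-derivative picks up a y' = dy/dx factor.

With everything moved to the left-hand side, differentiate term by term:
  d/dx[x^2/9] = 2x/9
  d/dx[y^2/16] = y·y'/8
  d/dx[-1] = 0

Separating the contributions that come from x directly and those that come through y:
  without y':      2x/9
  multiplying y':  y/8

so (2x/9) + (y/8)·y' = 0, and therefore
  dy/dx = -(2x/9)/(y/8) = -16x/(9y)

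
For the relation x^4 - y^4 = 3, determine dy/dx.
Take d/dx of both sides. Since y is implicitly a function of x, the chain rule attaches a y' = dy/dx factor whenever we differentiate through y.

Set F(x, y) = (left side) − (right side), so the curve is F = 0. Differentiating each term of F:
  d/dx[x^4] = 4x^3
  d/dx[-y^4] = -4y^3·y'
  d/dx[-3] = 0

Collecting, the y'-free part is the partial derivative in x and the y' coefficient is the partial derivative in y:
  ∂F/∂x = 4x^3
  ∂F/∂y = -4y^3

so d/dx[F(x, y(x))] = ∂F/∂x + (∂F/∂y)·y' = 0. Rearranging,
  dy/dx = -(∂F/∂x)/(∂F/∂y) = -(4x^3)/(-4y^3) = x^3/y^3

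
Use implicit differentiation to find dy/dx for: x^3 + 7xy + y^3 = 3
Differentiate the relation implicitly: treat y = y(x) and apply the chain rule, so every y-derivative picks up a y' = dy/dx factor.

With everything moved to the left-hand side, differentiate term by term:
  d/dx[x^3] = 3x^2
  d/dx[7xy] = 7x·y' + 7y
  d/dx[y^3] = 3y^2·y'
  d/dx[-3] = 0

Separating the contributions that come from x directly and those that come through y:
  without y':      3x^2 + 7y
  multiplying y':  7x + 3y^2

so (3x^2 + 7y) + (7x + 3y^2)·y' = 0, and therefore
  dy/dx = -(3x^2 + 7y)/(7x + 3y^2) = (-3x^2 - 7y)/(7x + 3y^2)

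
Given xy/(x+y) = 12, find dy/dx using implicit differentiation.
Differentiate both sides with respect to x, treating y as y(x). By the chain rule, any term containing y contributes a factor of y' = dy/dx when we differentiate it.

Move every term to one side and write the relation as F(x, y) = 0. Term by term,
  d/dx[xy/(x + y)] = xy(-y' - 1)/(x + y)^2 + x·y'/(x + y) + y/(x + y)
  d/dx[-12] = 0

The pieces without y' make up ∂F/∂x and the coefficient of y' is ∂F/∂y:
  ∂F/∂x = -xy/(x + y)^2 + y/(x + y),
  ∂F/∂y = -xy/(x + y)^2 + x/(x + y).

Since d/dx[F] = ∂F/∂x + (∂F/∂y)·y' = 0, solve for y':
  (∂F/∂y)·y' = -∂F/∂x
  dy/dx = -(∂F/∂x)/(∂F/∂y) = -(-xy/(x + y)^2 + y/(x + y))/(-xy/(x + y)^2 + x/(x + y))
        = -(y^2/(x + y)^2)/(x^2/(x + y)^2) = -y^2/x^2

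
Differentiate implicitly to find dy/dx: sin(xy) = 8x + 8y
Differentiate both sides with respect to x, treating y as y(x). By the chain rule, any term containing y contributes a factor of y' = dy/dx when we differentiate it.

Move every term to one side and write the relation as F(x, y) = 0. Term by term,
  d/dx[-8x] = -8
  d/dx[-8y] = -8·y'
  d/dx[sin(xy)] = (x·y' + y)·cos(xy)

The pieces without y' make up ∂F/∂x and the coefficient of y' is ∂F/∂y:
  ∂F/∂x = y·cos(xy) - 8,
  ∂F/∂y = x·cos(xy) - 8.

Since d/dx[F] = ∂F/∂x + (∂F/∂y)·y' = 0, solve for y':
  (∂F/∂y)·y' = -∂F/∂x
  dy/dx = -(∂F/∂x)/(∂F/∂y) = -(y·cos(xy) - 8)/(x·cos(xy) - 8) = (-y·cos(xy) + 8)/(x·cos(xy) - 8)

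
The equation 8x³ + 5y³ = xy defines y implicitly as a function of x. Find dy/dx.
Differentiate both sides with respect to x, treating y as y(x). By the chain rule, any term containing y contributes a factor of y' = dy/dx when we differentiate it.

Move every term to one side and write the relation as F(x, y) = 0. Term by term,
  d/dx[8x^3] = 24x^2
  d/dx[-xy] = -x·y' - y
  d/dx[5y^3] = 15y^2·y'

The pieces without y' make up ∂F/∂x and the coefficient of y' is ∂F/∂y:
  ∂F/∂x = 24x^2 - y,
  ∂F/∂y = -x + 15y^2.

Since d/dx[F] = ∂F/∂x + (∂F/∂y)·y' = 0, solve for y':
  (∂F/∂y)·y' = -∂F/∂x
  dy/dx = -(∂F/∂x)/(∂F/∂y) = -(24x^2 - y)/(-x + 15y^2) = (24x^2 - y)/(x - 15y^2)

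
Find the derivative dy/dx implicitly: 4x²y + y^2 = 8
Take d/dx of both sides. Since y is implicitly a function of x, the chain rule attaches a y' = dy/dx factor whenever we differentiate through y.

Set F(x, y) = (left side) − (right side), so the curve is F = 0. Differentiating each term of F:
  d/dx[4x^2y] = 4x^2·y' + 8xy
  d/dx[y^2] = 2y·y'
  d/dx[-8] = 0

Collecting, the y'-free part is the partial derivative in x and the y' coefficient is the partial derivative in y:
  ∂F/∂x = 8xy
  ∂F/∂y = 4x^2 + 2y

so d/dx[F(x, y(x))] = ∂F/∂x + (∂F/∂y)·y' = 0. Rearranging,
  dy/dx = -(∂F/∂x)/(∂F/∂y) = -(8xy)/(4x^2 + 2y) = -4xy/(2x^2 + y)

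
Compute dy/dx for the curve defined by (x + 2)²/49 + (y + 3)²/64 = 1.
Differentiate the relation implicitly: treat y = y(x) and apply the chain rule, so every y-derivative picks up a y' = dy/dx factor.

With everything moved to the left-hand side, differentiate term by term:
  d/dx[(x + 2)^2/49] = 2x/49 + 4/49
  d/dx[(y + 3)^2/64] = y'(y + 3)/32
  d/dx[-1] = 0

Separating the contributions that come from x directly and those that come through y:
  without y':      2x/49 + 4/49
  multiplying y':  y/32 + 3/32

so (2x/49 + 4/49) + (y/32 + 3/32)·y' = 0, and therefore
  dy/dx = -(2x/49 + 4/49)/(y/32 + 3/32)
        = -(2(x + 2)/49)/((y + 3)/32) = 64(-x - 2)/(49(y + 3))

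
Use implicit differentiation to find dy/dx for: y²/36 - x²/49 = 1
Differentiate the relation implicitly: treat y = y(x) and apply the chain rule, so every y-derivative picks up a y' = dy/dx factor.

With everything moved to the left-hand side, differentiate term by term:
  d/dx[-x^2/49] = -2x/49
  d/dx[y^2/36] = y·y'/18
  d/dx[-1] = 0

Separating the contributions that come from x directly and those that come through y:
  without y':      -2x/49
  multiplying y':  y/18

so (-2x/49) + (y/18)·y' = 0, and therefore
  dy/dx = -(-2x/49)/(y/18) = 36x/(49y)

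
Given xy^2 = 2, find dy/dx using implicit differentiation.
Take d/dx of both sides. Since y is implicitly a function of x, the chain rule attaches a y' = dy/dx factor whenever we differentiate through y.

Set F(x, y) = (left side) − (right side), so the curve is F = 0. Differentiating each term of F:
  d/dx[xy^2] = 2xy·y' + y^2
  d/dx[-2] = 0

Collecting, the y'-free part is the partial derivative in x and the y' coefficient is the partial derivative in y:
  ∂F/∂x = y^2
  ∂F/∂y = 2xy

so d/dx[F(x, y(x))] = ∂F/∂x + (∂F/∂y)·y' = 0. Rearranging,
  dy/dx = -(∂F/∂x)/(∂F/∂y) = -(y^2)/(2xy) = -y/(2x)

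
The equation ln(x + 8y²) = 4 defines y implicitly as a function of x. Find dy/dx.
Take d/dx of both sides. Since y is implicitly a function of x, the chain rule attaches a y' = dy/dx factor whenever we differentiate through y.

Set F(x, y) = (left side) − (right side), so the curve is F = 0. Differentiating each term of F:
  d/dx[ln(x + 8y^2)] = (16y·y' + 1)/(x + 8y^2)
  d/dx[-4] = 0

Collecting, the y'-free part is the partial derivative in x and the y' coefficient is the partial derivative in y:
  ∂F/∂x = 1/(x + 8y^2)
  ∂F/∂y = 16y/(x + 8y^2)

so d/dx[F(x, y(x))] = ∂F/∂x + (∂F/∂y)·y' = 0. Rearranging,
  dy/dx = -(∂F/∂x)/(∂F/∂y) = -(1/(x + 8y^2))/(16y/(x + 8y^2)) = -1/(16y)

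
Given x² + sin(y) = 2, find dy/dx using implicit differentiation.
Take d/dx of both sides. Since y is implicitly a function of x, the chain rule attaches a y' = dy/dx factor whenever we differentiate through y.

Set F(x, y) = (left side) − (right side), so the curve is F = 0. Differentiating each term of F:
  d/dx[x^2] = 2x
  d/dx[sin(y)] = y'·cos(y)
  d/dx[-2] = 0

Collecting, the y'-free part is the partial derivative in x and the y' coefficient is the partial derivative in y:
  ∂F/∂x = 2x
  ∂F/∂y = cos(y)

so d/dx[F(x, y(x))] = ∂F/∂x + (∂F/∂y)·y' = 0. Rearranging,
  dy/dx = -(∂F/∂x)/(∂F/∂y) = -(2x)/(cos(y)) = -2x/cos(y)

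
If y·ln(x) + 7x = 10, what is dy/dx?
Differentiate both sides with respect to x, treating y as y(x). By the chain rule, any term containing y contributes a factor of y' = dy/dx when we differentiate it.

Move every term to one side and write the relation as F(x, y) = 0. Term by term,
  d/dx[7x] = 7
  d/dx[y·ln(x)] = y'·ln(x) + y/x
  d/dx[-10] = 0

The pieces without y' make up ∂F/∂x and the coefficient of y' is ∂F/∂y:
  ∂F/∂x = 7 + y/x,
  ∂F/∂y = ln(x).

Since d/dx[F] = ∂F/∂x + (∂F/∂y)·y' = 0, solve for y':
  (∂F/∂y)·y' = -∂F/∂x
  dy/dx = -(∂F/∂x)/(∂F/∂y) = -(7 + y/x)/(ln(x))
        = -((7x + y)/x)/(ln(x)) = (-7x - y)/(x·ln(x))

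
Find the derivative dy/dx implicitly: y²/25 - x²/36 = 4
Apply d/dx to both sides, remembering that y depends on x. Each occurrence of y therefore brings in a y' = dy/dx via the chain rule.

With F(x, y) equal to the left-hand side minus the right, differentiate F term by term:
  d/dx[-x^2/36] = -x/18
  d/dx[y^2/25] = 2y·y'/25
  d/dx[-4] = 0
Adding these up, d/dx[F] = 0 becomes
  (-x/18) + (2y/25)·y' = 0,
so isolating y',
  dy/dx = -(-x/18)/(2y/25) = 25x/(36y)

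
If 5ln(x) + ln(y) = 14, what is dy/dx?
Differentiate the relation implicitly: treat y = y(x) and apply the chain rule, so every y-derivative picks up a y' = dy/dx factor.

With everything moved to the left-hand side, differentiate term by term:
  d/dx[5ln(x)] = 5/x
  d/dx[ln(y)] = y'/y
  d/dx[-14] = 0

Separating the contributions that come from x directly and those that come through y:
  without y':      5/x
  multiplying y':  1/y

so (5/x) + (1/y)·y' = 0, and therefore
  dy/dx = -(5/x)/(1/y) = -5y/x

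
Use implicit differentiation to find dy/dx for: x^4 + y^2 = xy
Differentiate the relation implicitly: treat y = y(x) and apply the chain rule, so every y-derivative picks up a y' = dy/dx factor.

With everything moved to the left-hand side, differentiate term by term:
  d/dx[x^4] = 4x^3
  d/dx[-xy] = -x·y' - y
  d/dx[y^2] = 2y·y'

Separating the contributions that come from x directly and those that come through y:
  without y':      4x^3 - y
  multiplying y':  -x + 2y

so (4x^3 - y) + (-x + 2y)·y' = 0, and therefore
  dy/dx = -(4x^3 - y)/(-x + 2y) = (4x^3 - y)/(x - 2y)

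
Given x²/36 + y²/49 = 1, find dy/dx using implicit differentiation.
Differentiate both sides with respect to x, treating y as y(x). By the chain rule, any term containing y contributes a factor of y' = dy/dx when we differentiate it.

Move every term to one side and write the relation as F(x, y) = 0. Term by term,
  d/dx[x^2/36] = x/18
  d/dx[y^2/49] = 2y·y'/49
  d/dx[-1] = 0

The pieces without y' make up ∂F/∂x and the coefficient of y' is ∂F/∂y:
  ∂F/∂x = x/18,
  ∂F/∂y = 2y/49.

Since d/dx[F] = ∂F/∂x + (∂F/∂y)·y' = 0, solve for y':
  (∂F/∂y)·y' = -∂F/∂x
  dy/dx = -(∂F/∂x)/(∂F/∂y) = -(x/18)/(2y/49) = -49x/(36y)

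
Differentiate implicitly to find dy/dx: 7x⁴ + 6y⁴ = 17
Differentiate the relation implicitly: treat y = y(x) and apply the chain rule, so every y-derivative picks up a y' = dy/dx factor.

With everything moved to the left-hand side, differentiate term by term:
  d/dx[7x^4] = 28x^3
  d/dx[6y^4] = 24y^3·y'
  d/dx[-17] = 0

Separating the contributions that come from x directly and those that come through y:
  without y':      28x^3
  multiplying y':  24y^3

so (28x^3) + (24y^3)·y' = 0, and therefore
  dy/dx = -(28x^3)/(24y^3) = -7x^3/(6y^3)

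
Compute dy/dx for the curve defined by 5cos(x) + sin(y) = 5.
Take d/dx of both sides. Since y is implicitly a function of x, the chain rule attaches a y' = dy/dx factor whenever we differentiate through y.

Set F(x, y) = (left side) − (right side), so the curve is F = 0. Differentiating each term of F:
  d/dx[sin(y)] = y'·cos(y)
  d/dx[5cos(x)] = -5sin(x)
  d/dx[-5] = 0

Collecting, the y'-free part is the partial derivative in x and the y' coefficient is the partial derivative in y:
  ∂F/∂x = -5sin(x)
  ∂F/∂y = cos(y)

so d/dx[F(x, y(x))] = ∂F/∂x + (∂F/∂y)·y' = 0. Rearranging,
  dy/dx = -(∂F/∂x)/(∂F/∂y) = -(-5sin(x))/(cos(y)) = 5sin(x)/cos(y)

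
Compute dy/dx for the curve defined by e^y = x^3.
Differentiate both sides with respect to x, treating y as y(x). By the chain rule, any term containing y contributes a factor of y' = dy/dx when we differentiate it.

Move every term to one side and write the relation as F(x, y) = 0. Term by term,
  d/dx[-x^3] = -3x^2
  d/dx[e^(y)] = y'·e^(y)

The pieces without y' make up ∂F/∂x and the coefficient of y' is ∂F/∂y:
  ∂F/∂x = -3x^2,
  ∂F/∂y = e^(y).

Since d/dx[F] = ∂F/∂x + (∂F/∂y)·y' = 0, solve for y':
  (∂F/∂y)·y' = -∂F/∂x
  dy/dx = -(∂F/∂x)/(∂F/∂y) = -(-3x^2)/(e^(y)) = 3x^2e^(-y)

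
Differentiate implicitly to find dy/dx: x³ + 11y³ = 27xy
Differentiate the relation implicitly: treat y = y(x) and apply the chain rule, so every y-derivative picks up a y' = dy/dx factor.

With everything moved to the left-hand side, differentiate term by term:
  d/dx[x^3] = 3x^2
  d/dx[-27xy] = -27x·y' - 27y
  d/dx[11y^3] = 33y^2·y'

Separating the contributions that come from x directly and those that come through y:
  without y':      3x^2 - 27y
  multiplying y':  -27x + 33y^2

so (3x^2 - 27y) + (-27x + 33y^2)·y' = 0, and therefore
  dy/dx = -(3x^2 - 27y)/(-27x + 33y^2) = (x^2 - 9y)/(9x - 11y^2)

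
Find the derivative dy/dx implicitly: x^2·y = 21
Apply d/dx to both sides, remembering that y depends on x. Each occurrence of y therefore brings in a y' = dy/dx via the chain rule.

With F(x, y) equal to the left-hand side minus the right, differentiate F term by term:
  d/dx[x^2y] = x^2·y' + 2xy
  d/dx[-21] = 0
Adding these up, d/dx[F] = 0 becomes
  (2xy) + (x^2)·y' = 0,
so isolating y',
  dy/dx = -(2xy)/(x^2) = -2y/x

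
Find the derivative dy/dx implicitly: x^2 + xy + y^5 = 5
Differentiate both sides with respect to x, treating y as y(x). By the chain rule, any term containing y contributes a factor of y' = dy/dx when we differentiate it.

Move every term to one side and write the relation as F(x, y) = 0. Term by term,
  d/dx[x^2] = 2x
  d/dx[xy] = x·y' + y
  d/dx[y^5] = 5y^4·y'
  d/dx[-5] = 0

The pieces without y' make up ∂F/∂x and the coefficient of y' is ∂F/∂y:
  ∂F/∂x = 2x + y,
  ∂F/∂y = x + 5y^4.

Since d/dx[F] = ∂F/∂x + (∂F/∂y)·y' = 0, solve for y':
  (∂F/∂y)·y' = -∂F/∂x
  dy/dx = -(∂F/∂x)/(∂F/∂y) = -(2x + y)/(x + 5y^4) = (-2x - y)/(x + 5y^4)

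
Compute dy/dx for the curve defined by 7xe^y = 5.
Differentiate the relation implicitly: treat y = y(x) and apply the chain rule, so every y-derivative picks up a y' = dy/dx factor.

With everything moved to the left-hand side, differentiate term by term:
  d/dx[7x·e^(y)] = 7x·y'·e^(y) + 7e^(y)
  d/dx[-5] = 0

Separating the contributions that come from x directly and those that come through y:
  without y':      7e^(y)
  multiplying y':  7x·e^(y)

so (7e^(y)) + (7x·e^(y))·y' = 0, and therefore
  dy/dx = -(7e^(y))/(7x·e^(y)) = -1/x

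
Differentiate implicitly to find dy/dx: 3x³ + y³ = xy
Take d/dx of both sides. Since y is implicitly a function of x, the chain rule attaches a y' = dy/dx factor whenever we differentiate through y.

Set F(x, y) = (left side) − (right side), so the curve is F = 0. Differentiating each term of F:
  d/dx[3x^3] = 9x^2
  d/dx[-xy] = -x·y' - y
  d/dx[y^3] = 3y^2·y'

Collecting, the y'-free part is the partial derivative in x and the y' coefficient is the partial derivative in y:
  ∂F/∂x = 9x^2 - y
  ∂F/∂y = -x + 3y^2

so d/dx[F(x, y(x))] = ∂F/∂x + (∂F/∂y)·y' = 0. Rearranging,
  dy/dx = -(∂F/∂x)/(∂F/∂y) = -(9x^2 - y)/(-x + 3y^2) = (9x^2 - y)/(x - 3y^2)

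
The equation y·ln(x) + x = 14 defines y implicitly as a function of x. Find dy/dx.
Differentiate the relation implicitly: treat y = y(x) and apply the chain rule, so every y-derivative picks up a y' = dy/dx factor.

With everything moved to the left-hand side, differentiate term by term:
  d/dx[x] = 1
  d/dx[y·ln(x)] = y'·ln(x) + y/x
  d/dx[-14] = 0

Separating the contributions that come from x directly and those that come through y:
  without y':      1 + y/x
  multiplying y':  ln(x)

so (1 + y/x) + (ln(x))·y' = 0, and therefore
  dy/dx = -(1 + y/x)/(ln(x))
        = -((x + y)/x)/(ln(x)) = (-x - y)/(x·ln(x))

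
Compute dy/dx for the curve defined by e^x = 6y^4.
Differentiate both sides with respect to x, treating y as y(x). By the chain rule, any term containing y contributes a factor of y' = dy/dx when we differentiate it.

Move every term to one side and write the relation as F(x, y) = 0. Term by term,
  d/dx[-6y^4] = -24y^3·y'
  d/dx[e^(x)] = e^(x)

The pieces without y' make up ∂F/∂x and the coefficient of y' is ∂F/∂y:
  ∂F/∂x = e^(x),
  ∂F/∂y = -24y^3.

Since d/dx[F] = ∂F/∂x + (∂F/∂y)·y' = 0, solve for y':
  (∂F/∂y)·y' = -∂F/∂x
  dy/dx = -(∂F/∂x)/(∂F/∂y) = -(e^(x))/(-24y^3) = e^(x)/(24y^3)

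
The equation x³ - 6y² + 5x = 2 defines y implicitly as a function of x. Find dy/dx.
Apply d/dx to both sides, remembering that y depends on x. Each occurrence of y therefore brings in a y' = dy/dx via the chain rule.

With F(x, y) equal to the left-hand side minus the right, differentiate F term by term:
  d/dx[x^3] = 3x^2
  d/dx[5x] = 5
  d/dx[-6y^2] = -12y·y'
  d/dx[-2] = 0
Adding these up, d/dx[F] = 0 becomes
  (3x^2 + 5) + (-12y)·y' = 0,
so isolating y',
  dy/dx = -(3x^2 + 5)/(-12y) = (3x^2 + 5)/(12y)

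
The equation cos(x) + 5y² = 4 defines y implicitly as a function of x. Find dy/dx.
Differentiate the relation implicitly: treat y = y(x) and apply the chain rule, so every y-derivative picks up a y' = dy/dx factor.

With everything moved to the left-hand side, differentiate term by term:
  d/dx[5y^2] = 10y·y'
  d/dx[cos(x)] = -sin(x)
  d/dx[-4] = 0

Separating the contributions that come from x directly and those that come through y:
  without y':      -sin(x)
  multiplying y':  10y

so (-sin(x)) + (10y)·y' = 0, and therefore
  dy/dx = -(-sin(x))/(10y) = sin(x)/(10y)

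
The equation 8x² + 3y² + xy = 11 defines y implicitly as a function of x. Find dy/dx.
Differentiate both sides with respect to x, treating y as y(x). By the chain rule, any term containing y contributes a factor of y' = dy/dx when we differentiate it.

Move every term to one side and write the relation as F(x, y) = 0. Term by term,
  d/dx[8x^2] = 16x
  d/dx[xy] = x·y' + y
  d/dx[3y^2] = 6y·y'
  d/dx[-11] = 0

The pieces without y' make up ∂F/∂x and the coefficient of y' is ∂F/∂y:
  ∂F/∂x = 16x + y,
  ∂F/∂y = x + 6y.

Since d/dx[F] = ∂F/∂x + (∂F/∂y)·y' = 0, solve for y':
  (∂F/∂y)·y' = -∂F/∂x
  dy/dx = -(∂F/∂x)/(∂F/∂y) = -(16x + y)/(x + 6y) = (-16x - y)/(x + 6y)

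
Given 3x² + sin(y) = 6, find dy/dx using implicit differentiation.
Take d/dx of both sides. Since y is implicitly a function of x, the chain rule attaches a y' = dy/dx factor whenever we differentiate through y.

Set F(x, y) = (left side) − (right side), so the curve is F = 0. Differentiating each term of F:
  d/dx[3x^2] = 6x
  d/dx[sin(y)] = y'·cos(y)
  d/dx[-6] = 0

Collecting, the y'-free part is the partial derivative in x and the y' coefficient is the partial derivative in y:
  ∂F/∂x = 6x
  ∂F/∂y = cos(y)

so d/dx[F(x, y(x))] = ∂F/∂x + (∂F/∂y)·y' = 0. Rearranging,
  dy/dx = -(∂F/∂x)/(∂F/∂y) = -(6x)/(cos(y)) = -6x/cos(y)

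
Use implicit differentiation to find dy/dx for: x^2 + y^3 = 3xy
Differentiate both sides with respect to x, treating y as y(x). By the chain rule, any term containing y contributes a factor of y' = dy/dx when we differentiate it.

Move every term to one side and write the relation as F(x, y) = 0. Term by term,
  d/dx[x^2] = 2x
  d/dx[-3xy] = -3x·y' - 3y
  d/dx[y^3] = 3y^2·y'

The pieces without y' make up ∂F/∂x and the coefficient of y' is ∂F/∂y:
  ∂F/∂x = 2x - 3y,
  ∂F/∂y = -3x + 3y^2.

Since d/dx[F] = ∂F/∂x + (∂F/∂y)·y' = 0, solve for y':
  (∂F/∂y)·y' = -∂F/∂x
  dy/dx = -(∂F/∂x)/(∂F/∂y) = -(2x - 3y)/(-3x + 3y^2) = (2x/3 - y)/(x - y^2)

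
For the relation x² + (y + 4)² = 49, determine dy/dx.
Apply d/dx to both sides, remembering that y depends on x. Each occurrence of y therefore brings in a y' = dy/dx via the chain rule.

With F(x, y) equal to the left-hand side minus the right, differentiate F term by term:
  d/dx[x^2] = 2x
  d/dx[(y + 4)^2] = 2·y'(y + 4)
  d/dx[-49] = 0
Adding these up, d/dx[F] = 0 becomes
  (2x) + (2y + 8)·y' = 0,
so isolating y',
  dy/dx = -(2x)/(2y + 8) = -x/(y + 4)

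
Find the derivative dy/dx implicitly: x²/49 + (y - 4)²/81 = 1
Differentiate both sides with respect to x, treating y as y(x). By the chain rule, any term containing y contributes a factor of y' = dy/dx when we differentiate it.

Move every term to one side and write the relation as F(x, y) = 0. Term by term,
  d/dx[x^2/49] = 2x/49
  d/dx[(y - 4)^2/81] = 2·y'(y - 4)/81
  d/dx[-1] = 0

The pieces without y' make up ∂F/∂x and the coefficient of y' is ∂F/∂y:
  ∂F/∂x = 2x/49,
  ∂F/∂y = 2y/81 - 8/81.

Since d/dx[F] = ∂F/∂x + (∂F/∂y)·y' = 0, solve for y':
  (∂F/∂y)·y' = -∂F/∂x
  dy/dx = -(∂F/∂x)/(∂F/∂y) = -(2x/49)/(2y/81 - 8/81)
        = -(2x/49)/(2(y - 4)/81) = -81x/(49y - 196)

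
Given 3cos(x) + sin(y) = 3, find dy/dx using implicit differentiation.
Differentiate the relation implicitly: treat y = y(x) and apply the chain rule, so every y-derivative picks up a y' = dy/dx factor.

With everything moved to the left-hand side, differentiate term by term:
  d/dx[sin(y)] = y'·cos(y)
  d/dx[3cos(x)] = -3sin(x)
  d/dx[-3] = 0

Separating the contributions that come from x directly and those that come through y:
  without y':      -3sin(x)
  multiplying y':  cos(y)

so (-3sin(x)) + (cos(y))·y' = 0, and therefore
  dy/dx = -(-3sin(x))/(cos(y)) = 3sin(x)/cos(y)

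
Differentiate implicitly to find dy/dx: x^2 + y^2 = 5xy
Take d/dx of both sides. Since y is implicitly a function of x, the chain rule attaches a y' = dy/dx factor whenever we differentiate through y.

Set F(x, y) = (left side) − (right side), so the curve is F = 0. Differentiating each term of F:
  d/dx[x^2] = 2x
  d/dx[-5xy] = -5x·y' - 5y
  d/dx[y^2] = 2y·y'

Collecting, the y'-free part is the partial derivative in x and the y' coefficient is the partial derivative in y:
  ∂F/∂x = 2x - 5y
  ∂F/∂y = -5x + 2y

so d/dx[F(x, y(x))] = ∂F/∂x + (∂F/∂y)·y' = 0. Rearranging,
  dy/dx = -(∂F/∂x)/(∂F/∂y) = -(2x - 5y)/(-5x + 2y) = (2x - 5y)/(5x - 2y)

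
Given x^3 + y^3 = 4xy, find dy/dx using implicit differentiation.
Take d/dx of both sides. Since y is implicitly a function of x, the chain rule attaches a y' = dy/dx factor whenever we differentiate through y.

Set F(x, y) = (left side) − (right side), so the curve is F = 0. Differentiating each term of F:
  d/dx[x^3] = 3x^2
  d/dx[-4xy] = -4x·y' - 4y
  d/dx[y^3] = 3y^2·y'

Collecting, the y'-free part is the partial derivative in x and the y' coefficient is the partial derivative in y:
  ∂F/∂x = 3x^2 - 4y
  ∂F/∂y = -4x + 3y^2

so d/dx[F(x, y(x))] = ∂F/∂x + (∂F/∂y)·y' = 0. Rearranging,
  dy/dx = -(∂F/∂x)/(∂F/∂y) = -(3x^2 - 4y)/(-4x + 3y^2) = (3x^2 - 4y)/(4x - 3y^2)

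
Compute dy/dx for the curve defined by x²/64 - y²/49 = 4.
Take d/dx of both sides. Since y is implicitly a function of x, the chain rule attaches a y' = dy/dx factor whenever we differentiate through y.

Set F(x, y) = (left side) − (right side), so the curve is F = 0. Differentiating each term of F:
  d/dx[x^2/64] = x/32
  d/dx[-y^2/49] = -2y·y'/49
  d/dx[-4] = 0

Collecting, the y'-free part is the partial derivative in x and the y' coefficient is the partial derivative in y:
  ∂F/∂x = x/32
  ∂F/∂y = -2y/49

so d/dx[F(x, y(x))] = ∂F/∂x + (∂F/∂y)·y' = 0. Rearranging,
  dy/dx = -(∂F/∂x)/(∂F/∂y) = -(x/32)/(-2y/49) = 49x/(64y)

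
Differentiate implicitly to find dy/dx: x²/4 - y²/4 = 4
Differentiate both sides with respect to x, treating y as y(x). By the chain rule, any term containing y contributes a factor of y' = dy/dx when we differentiate it.

Move every term to one side and write the relation as F(x, y) = 0. Term by term,
  d/dx[x^2/4] = x/2
  d/dx[-y^2/4] = -y·y'/2
  d/dx[-4] = 0

The pieces without y' make up ∂F/∂x and the coefficient of y' is ∂F/∂y:
  ∂F/∂x = x/2,
  ∂F/∂y = -y/2.

Since d/dx[F] = ∂F/∂x + (∂F/∂y)·y' = 0, solve for y':
  (∂F/∂y)·y' = -∂F/∂x
  dy/dx = -(∂F/∂x)/(∂F/∂y) = -(x/2)/(-y/2) = x/y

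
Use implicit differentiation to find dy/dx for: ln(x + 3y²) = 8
Differentiate the relation implicitly: treat y = y(x) and apply the chain rule, so every y-derivative picks up a y' = dy/dx factor.

With everything moved to the left-hand side, differentiate term by term:
  d/dx[ln(x + 3y^2)] = (6y·y' + 1)/(x + 3y^2)
  d/dx[-8] = 0

Separating the contributions that come from x directly and those that come through y:
  without y':      1/(x + 3y^2)
  multiplying y':  6y/(x + 3y^2)

so (1/(x + 3y^2)) + (6y/(x + 3y^2))·y' = 0, and therefore
  dy/dx = -(1/(x + 3y^2))/(6y/(x + 3y^2)) = -1/(6y)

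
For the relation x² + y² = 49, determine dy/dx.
Differentiate both sides with respect to x, treating y as y(x). By the chain rule, any term containing y contributes a factor of y' = dy/dx when we differentiate it.

Move every term to one side and write the relation as F(x, y) = 0. Term by term,
  d/dx[x^2] = 2x
  d/dx[y^2] = 2y·y'
  d/dx[-49] = 0

The pieces without y' make up ∂F/∂x and the coefficient of y' is ∂F/∂y:
  ∂F/∂x = 2x,
  ∂F/∂y = 2y.

Since d/dx[F] = ∂F/∂x + (∂F/∂y)·y' = 0, solve for y':
  (∂F/∂y)·y' = -∂F/∂x
  dy/dx = -(∂F/∂x)/(∂F/∂y) = -(2x)/(2y) = -x/y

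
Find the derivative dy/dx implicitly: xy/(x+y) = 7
Take d/dx of both sides. Since y is implicitly a function of x, the chain rule attaches a y' = dy/dx factor whenever we differentiate through y.

Set F(x, y) = (left side) − (right side), so the curve is F = 0. Differentiating each term of F:
  d/dx[xy/(x + y)] = xy(-y' - 1)/(x + y)^2 + x·y'/(x + y) + y/(x + y)
  d/dx[-7] = 0

Collecting, the y'-free part is the partial derivative in x and the y' coefficient is the partial derivative in y:
  ∂F/∂x = -xy/(x + y)^2 + y/(x + y)
  ∂F/∂y = -xy/(x + y)^2 + x/(x + y)

so d/dx[F(x, y(x))] = ∂F/∂x + (∂F/∂y)·y' = 0. Rearranging,
  dy/dx = -(∂F/∂x)/(∂F/∂y) = -(-xy/(x + y)^2 + y/(x + y))/(-xy/(x + y)^2 + x/(x + y))
        = -(y^2/(x + y)^2)/(x^2/(x + y)^2) = -y^2/x^2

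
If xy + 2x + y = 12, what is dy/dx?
Apply d/dx to both sides, remembering that y depends on x. Each occurrence of y therefore brings in a y' = dy/dx via the chain rule.

With F(x, y) equal to the left-hand side minus the right, differentiate F term by term:
  d/dx[xy] = x·y' + y
  d/dx[2x] = 2
  d/dx[y] = y'
  d/dx[-12] = 0
Adding these up, d/dx[F] = 0 becomes
  (y + 2) + (x + 1)·y' = 0,
so isolating y',
  dy/dx = -(y + 2)/(x + 1) = (-y - 2)/(x + 1)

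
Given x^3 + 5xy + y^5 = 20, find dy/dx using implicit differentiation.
Differentiate the relation implicitly: treat y = y(x) and apply the chain rule, so every y-derivative picks up a y' = dy/dx factor.

With everything moved to the left-hand side, differentiate term by term:
  d/dx[x^3] = 3x^2
  d/dx[5xy] = 5x·y' + 5y
  d/dx[y^5] = 5y^4·y'
  d/dx[-20] = 0

Separating the contributions that come from x directly and those that come through y:
  without y':      3x^2 + 5y
  multiplying y':  5x + 5y^4

so (3x^2 + 5y) + (5x + 5y^4)·y' = 0, and therefore
  dy/dx = -(3x^2 + 5y)/(5x + 5y^4) = (-3x^2/5 - y)/(x + y^4)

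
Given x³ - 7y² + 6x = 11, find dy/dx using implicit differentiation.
Differentiate both sides with respect to x, treating y as y(x). By the chain rule, any term containing y contributes a factor of y' = dy/dx when we differentiate it.

Move every term to one side and write the relation as F(x, y) = 0. Term by term,
  d/dx[x^3] = 3x^2
  d/dx[6x] = 6
  d/dx[-7y^2] = -14y·y'
  d/dx[-11] = 0

The pieces without y' make up ∂F/∂x and the coefficient of y' is ∂F/∂y:
  ∂F/∂x = 3x^2 + 6,
  ∂F/∂y = -14y.

Since d/dx[F] = ∂F/∂x + (∂F/∂y)·y' = 0, solve for y':
  (∂F/∂y)·y' = -∂F/∂x
  dy/dx = -(∂F/∂x)/(∂F/∂y) = -(3x^2 + 6)/(-14y) = 3(x^2 + 2)/(14y)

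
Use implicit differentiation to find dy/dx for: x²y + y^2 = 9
Differentiate both sides with respect to x, treating y as y(x). By the chain rule, any term containing y contributes a factor of y' = dy/dx when we differentiate it.

Move every term to one side and write the relation as F(x, y) = 0. Term by term,
  d/dx[x^2y] = x^2·y' + 2xy
  d/dx[y^2] = 2y·y'
  d/dx[-9] = 0

The pieces without y' make up ∂F/∂x and the coefficient of y' is ∂F/∂y:
  ∂F/∂x = 2xy,
  ∂F/∂y = x^2 + 2y.

Since d/dx[F] = ∂F/∂x + (∂F/∂y)·y' = 0, solve for y':
  (∂F/∂y)·y' = -∂F/∂x
  dy/dx = -(∂F/∂x)/(∂F/∂y) = -(2xy)/(x^2 + 2y) = -2xy/(x^2 + 2y)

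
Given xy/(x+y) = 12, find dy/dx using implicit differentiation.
Apply d/dx to both sides, remembering that y depends on x. Each occurrence of y therefore brings in a y' = dy/dx via the chain rule.

With F(x, y) equal to the left-hand side minus the right, differentiate F term by term:
  d/dx[xy/(x + y)] = xy(-y' - 1)/(x + y)^2 + x·y'/(x + y) + y/(x + y)
  d/dx[-12] = 0
Adding these up, d/dx[F] = 0 becomes
  (-xy/(x + y)^2 + y/(x + y)) + (-xy/(x + y)^2 + x/(x + y))·y' = 0,
so isolating y',
  dy/dx = -(-xy/(x + y)^2 + y/(x + y))/(-xy/(x + y)^2 + x/(x + y))
        = -(y^2/(x + y)^2)/(x^2/(x + y)^2) = -y^2/x^2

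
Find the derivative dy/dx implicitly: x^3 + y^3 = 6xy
Differentiate the relation implicitly: treat y = y(x) and apply the chain rule, so every y-derivative picks up a y' = dy/dx factor.

With everything moved to the left-hand side, differentiate term by term:
  d/dx[x^3] = 3x^2
  d/dx[-6xy] = -6x·y' - 6y
  d/dx[y^3] = 3y^2·y'

Separating the contributions that come from x directly and those that come through y:
  without y':      3x^2 - 6y
  multiplying y':  -6x + 3y^2

so (3x^2 - 6y) + (-6x + 3y^2)·y' = 0, and therefore
  dy/dx = -(3x^2 - 6y)/(-6x + 3y^2) = (x^2 - 2y)/(2x - y^2)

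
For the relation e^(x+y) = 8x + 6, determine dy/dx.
Differentiate both sides with respect to x, treating y as y(x). By the chain rule, any term containing y contributes a factor of y' = dy/dx when we differentiate it.

Move every term to one side and write the relation as F(x, y) = 0. Term by term,
  d/dx[-8x] = -8
  d/dx[e^(x + y)] = (y' + 1)·e^(x + y)
  d/dx[-6] = 0

The pieces without y' make up ∂F/∂x and the coefficient of y' is ∂F/∂y:
  ∂F/∂x = e^(x + y) - 8,
  ∂F/∂y = e^(x + y).

Since d/dx[F] = ∂F/∂x + (∂F/∂y)·y' = 0, solve for y':
  (∂F/∂y)·y' = -∂F/∂x
  dy/dx = -(∂F/∂x)/(∂F/∂y) = -(e^(x + y) - 8)/(e^(x + y)) = 8e^(-x - y) - 1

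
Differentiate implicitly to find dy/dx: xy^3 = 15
Differentiate both sides with respect to x, treating y as y(x). By the chain rule, any term containing y contributes a factor of y' = dy/dx when we differentiate it.

Move every term to one side and write the relation as F(x, y) = 0. Term by term,
  d/dx[xy^3] = 3xy^2·y' + y^3
  d/dx[-15] = 0

The pieces without y' make up ∂F/∂x and the coefficient of y' is ∂F/∂y:
  ∂F/∂x = y^3,
  ∂F/∂y = 3xy^2.

Since d/dx[F] = ∂F/∂x + (∂F/∂y)·y' = 0, solve for y':
  (∂F/∂y)·y' = -∂F/∂x
  dy/dx = -(∂F/∂x)/(∂F/∂y) = -(y^3)/(3xy^2) = -y/(3x)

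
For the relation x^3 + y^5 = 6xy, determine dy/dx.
Take d/dx of both sides. Since y is implicitly a function of x, the chain rule attaches a y' = dy/dx factor whenever we differentiate through y.

Set F(x, y) = (left side) − (right side), so the curve is F = 0. Differentiating each term of F:
  d/dx[x^3] = 3x^2
  d/dx[-6xy] = -6x·y' - 6y
  d/dx[y^5] = 5y^4·y'

Collecting, the y'-free part is the partial derivative in x and the y' coefficient is the partial derivative in y:
  ∂F/∂x = 3x^2 - 6y
  ∂F/∂y = -6x + 5y^4

so d/dx[F(x, y(x))] = ∂F/∂x + (∂F/∂y)·y' = 0. Rearranging,
  dy/dx = -(∂F/∂x)/(∂F/∂y) = -(3x^2 - 6y)/(-6x + 5y^4) = 3(x^2 - 2y)/(6x - 5y^4)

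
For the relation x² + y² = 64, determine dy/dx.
Differentiate both sides with respect to x, treating y as y(x). By the chain rule, any term containing y contributes a factor of y' = dy/dx when we differentiate it.

Move every term to one side and write the relation as F(x, y) = 0. Term by term,
  d/dx[x^2] = 2x
  d/dx[y^2] = 2y·y'
  d/dx[-64] = 0

The pieces without y' make up ∂F/∂x and the coefficient of y' is ∂F/∂y:
  ∂F/∂x = 2x,
  ∂F/∂y = 2y.

Since d/dx[F] = ∂F/∂x + (∂F/∂y)·y' = 0, solve for y':
  (∂F/∂y)·y' = -∂F/∂x
  dy/dx = -(∂F/∂x)/(∂F/∂y) = -(2x)/(2y) = -x/y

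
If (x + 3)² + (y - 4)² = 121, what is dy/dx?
Differentiate both sides with respect to x, treating y as y(x). By the chain rule, any term containing y contributes a factor of y' = dy/dx when we differentiate it.

Move every term to one side and write the relation as F(x, y) = 0. Term by term,
  d/dx[(x + 3)^2] = 2x + 6
  d/dx[(y - 4)^2] = 2·y'(y - 4)
  d/dx[-121] = 0

The pieces without y' make up ∂F/∂x and the coefficient of y' is ∂F/∂y:
  ∂F/∂x = 2x + 6,
  ∂F/∂y = 2y - 8.

Since d/dx[F] = ∂F/∂x + (∂F/∂y)·y' = 0, solve for y':
  (∂F/∂y)·y' = -∂F/∂x
  dy/dx = -(∂F/∂x)/(∂F/∂y) = -(2x + 6)/(2y - 8) = (-x - 3)/(y - 4)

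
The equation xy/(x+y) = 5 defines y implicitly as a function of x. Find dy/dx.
Differentiate both sides with respect to x, treating y as y(x). By the chain rule, any term containing y contributes a factor of y' = dy/dx when we differentiate it.

Move every term to one side and write the relation as F(x, y) = 0. Term by term,
  d/dx[xy/(x + y)] = xy(-y' - 1)/(x + y)^2 + x·y'/(x + y) + y/(x + y)
  d/dx[-5] = 0

The pieces without y' make up ∂F/∂x and the coefficient of y' is ∂F/∂y:
  ∂F/∂x = -xy/(x + y)^2 + y/(x + y),
  ∂F/∂y = -xy/(x + y)^2 + x/(x + y).

Since d/dx[F] = ∂F/∂x + (∂F/∂y)·y' = 0, solve for y':
  (∂F/∂y)·y' = -∂F/∂x
  dy/dx = -(∂F/∂x)/(∂F/∂y) = -(-xy/(x + y)^2 + y/(x + y))/(-xy/(x + y)^2 + x/(x + y))
        = -(y^2/(x + y)^2)/(x^2/(x + y)^2) = -y^2/x^2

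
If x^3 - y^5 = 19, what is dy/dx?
Differentiate the relation implicitly: treat y = y(x) and apply the chain rule, so every y-derivative picks up a y' = dy/dx factor.

With everything moved to the left-hand side, differentiate term by term:
  d/dx[x^3] = 3x^2
  d/dx[-y^5] = -5y^4·y'
  d/dx[-19] = 0

Separating the contributions that come from x directly and those that come through y:
  without y':      3x^2
  multiplying y':  -5y^4

so (3x^2) + (-5y^4)·y' = 0, and therefore
  dy/dx = -(3x^2)/(-5y^4) = 3x^2/(5y^4)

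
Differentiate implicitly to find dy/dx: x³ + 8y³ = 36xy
Differentiate the relation implicitly: treat y = y(x) and apply the chain rule, so every y-derivative picks up a y' = dy/dx factor.

With everything moved to the left-hand side, differentiate term by term:
  d/dx[x^3] = 3x^2
  d/dx[-36xy] = -36x·y' - 36y
  d/dx[8y^3] = 24y^2·y'

Separating the contributions that come from x directly and those that come through y:
  without y':      3x^2 - 36y
  multiplying y':  -36x + 24y^2

so (3x^2 - 36y) + (-36x + 24y^2)·y' = 0, and therefore
  dy/dx = -(3x^2 - 36y)/(-36x + 24y^2) = (x^2 - 12y)/(4(3x - 2y^2))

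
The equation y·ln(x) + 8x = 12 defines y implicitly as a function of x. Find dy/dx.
Differentiate the relation implicitly: treat y = y(x) and apply the chain rule, so every y-derivative picks up a y' = dy/dx factor.

With everything moved to the left-hand side, differentiate term by term:
  d/dx[8x] = 8
  d/dx[y·ln(x)] = y'·ln(x) + y/x
  d/dx[-12] = 0

Separating the contributions that come from x directly and those that come through y:
  without y':      8 + y/x
  multiplying y':  ln(x)

so (8 + y/x) + (ln(x))·y' = 0, and therefore
  dy/dx = -(8 + y/x)/(ln(x))
        = -((8x + y)/x)/(ln(x)) = (-8x - y)/(x·ln(x))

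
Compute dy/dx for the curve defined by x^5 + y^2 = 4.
Apply d/dx to both sides, remembering that y depends on x. Each occurrence of y therefore brings in a y' = dy/dx via the chain rule.

With F(x, y) equal to the left-hand side minus the right, differentiate F term by term:
  d/dx[x^5] = 5x^4
  d/dx[y^2] = 2y·y'
  d/dx[-4] = 0
Adding these up, d/dx[F] = 0 becomes
  (5x^4) + (2y)·y' = 0,
so isolating y',
  dy/dx = -(5x^4)/(2y) = -5x^4/(2y)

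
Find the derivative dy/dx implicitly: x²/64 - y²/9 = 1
Differentiate the relation implicitly: treat y = y(x) and apply the chain rule, so every y-derivative picks up a y' = dy/dx factor.

With everything moved to the left-hand side, differentiate term by term:
  d/dx[x^2/64] = x/32
  d/dx[-y^2/9] = -2y·y'/9
  d/dx[-1] = 0

Separating the contributions that come from x directly and those that come through y:
  without y':      x/32
  multiplying y':  -2y/9

so (x/32) + (-2y/9)·y' = 0, and therefore
  dy/dx = -(x/32)/(-2y/9) = 9x/(64y)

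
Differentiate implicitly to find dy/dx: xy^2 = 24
Take d/dx of both sides. Since y is implicitly a function of x, the chain rule attaches a y' = dy/dx factor whenever we differentiate through y.

Set F(x, y) = (left side) − (right side), so the curve is F = 0. Differentiating each term of F:
  d/dx[xy^2] = 2xy·y' + y^2
  d/dx[-24] = 0

Collecting, the y'-free part is the partial derivative in x and the y' coefficient is the partial derivative in y:
  ∂F/∂x = y^2
  ∂F/∂y = 2xy

so d/dx[F(x, y(x))] = ∂F/∂x + (∂F/∂y)·y' = 0. Rearranging,
  dy/dx = -(∂F/∂x)/(∂F/∂y) = -(y^2)/(2xy) = -y/(2x)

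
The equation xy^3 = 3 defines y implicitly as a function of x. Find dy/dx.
Take d/dx of both sides. Since y is implicitly a function of x, the chain rule attaches a y' = dy/dx factor whenever we differentiate through y.

Set F(x, y) = (left side) − (right side), so the curve is F = 0. Differentiating each term of F:
  d/dx[xy^3] = 3xy^2·y' + y^3
  d/dx[-3] = 0

Collecting, the y'-free part is the partial derivative in x and the y' coefficient is the partial derivative in y:
  ∂F/∂x = y^3
  ∂F/∂y = 3xy^2

so d/dx[F(x, y(x))] = ∂F/∂x + (∂F/∂y)·y' = 0. Rearranging,
  dy/dx = -(∂F/∂x)/(∂F/∂y) = -(y^3)/(3xy^2) = -y/(3x)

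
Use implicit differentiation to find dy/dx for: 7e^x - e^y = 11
Differentiate both sides with respect to x, treating y as y(x). By the chain rule, any term containing y contributes a factor of y' = dy/dx when we differentiate it.

Move every term to one side and write the relation as F(x, y) = 0. Term by term,
  d/dx[7e^(x)] = 7e^(x)
  d/dx[-e^(y)] = -y'·e^(y)
  d/dx[-11] = 0

The pieces without y' make up ∂F/∂x and the coefficient of y' is ∂F/∂y:
  ∂F/∂x = 7e^(x),
  ∂F/∂y = -e^(y).

Since d/dx[F] = ∂F/∂x + (∂F/∂y)·y' = 0, solve for y':
  (∂F/∂y)·y' = -∂F/∂x
  dy/dx = -(∂F/∂x)/(∂F/∂y) = -(7e^(x))/(-e^(y)) = 7e^(x - y)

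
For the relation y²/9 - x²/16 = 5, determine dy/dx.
Differentiate both sides with respect to x, treating y as y(x). By the chain rule, any term containing y contributes a factor of y' = dy/dx when we differentiate it.

Move every term to one side and write the relation as F(x, y) = 0. Term by term,
  d/dx[-x^2/16] = -x/8
  d/dx[y^2/9] = 2y·y'/9
  d/dx[-5] = 0

The pieces without y' make up ∂F/∂x and the coefficient of y' is ∂F/∂y:
  ∂F/∂x = -x/8,
  ∂F/∂y = 2y/9.

Since d/dx[F] = ∂F/∂x + (∂F/∂y)·y' = 0, solve for y':
  (∂F/∂y)·y' = -∂F/∂x
  dy/dx = -(∂F/∂x)/(∂F/∂y) = -(-x/8)/(2y/9) = 9x/(16y)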